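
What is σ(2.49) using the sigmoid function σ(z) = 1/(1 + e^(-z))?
0.9234

sigmoid(2.49) = 1/(1 + e^(-2.49)) = 1/(1 + 0.08291) = 0.9234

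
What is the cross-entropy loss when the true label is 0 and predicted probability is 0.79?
L = 1.561

L = -0·log(0.79) - 1·log(0.21) = -log(0.21) = 1.561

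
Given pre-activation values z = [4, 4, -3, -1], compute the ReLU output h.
h = [4, 4, 0, 0]

ReLU applied element-wise: max(0,4)=4, max(0,4)=4, max(0,-3)=0, max(0,-1)=0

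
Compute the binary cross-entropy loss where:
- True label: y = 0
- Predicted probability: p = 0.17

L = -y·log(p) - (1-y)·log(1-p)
L = 0.1863

L = -0·log(0.17) - 1·log(0.83) = -log(0.83) = 0.1863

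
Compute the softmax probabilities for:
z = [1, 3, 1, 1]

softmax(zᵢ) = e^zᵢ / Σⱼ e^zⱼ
p = [0.0963, 0.7112, 0.0963, 0.0963]

exp(z) = [2.718, 20.09, 2.718, 2.718]
Sum = 28.24
p = [0.0963, 0.7112, 0.0963, 0.0963]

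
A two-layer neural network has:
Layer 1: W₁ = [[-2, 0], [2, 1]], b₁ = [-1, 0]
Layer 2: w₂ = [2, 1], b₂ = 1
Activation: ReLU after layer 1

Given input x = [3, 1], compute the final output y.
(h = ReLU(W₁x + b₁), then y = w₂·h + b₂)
y = 8

Layer 1 pre-activation: z₁ = [-7, 7]
After ReLU: h = [0, 7]
Layer 2 output: y = 2×0 + 1×7 + 1 = 8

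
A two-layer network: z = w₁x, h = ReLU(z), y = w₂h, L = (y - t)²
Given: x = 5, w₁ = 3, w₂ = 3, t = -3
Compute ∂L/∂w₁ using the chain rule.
∂L/∂w₁ = 1440

Forward pass:
z = w₁x = 3×5 = 15
h = ReLU(15) = 15
y = w₂h = 3×15 = 45

Backward pass:
∂L/∂y = 2(y - t) = 2(45 - -3) = 96
∂y/∂h = w₂ = 3
∂h/∂z = 1 (ReLU derivative)
∂z/∂w₁ = x = 5

∂L/∂w₁ = 96 × 3 × 1 × 5 = 1440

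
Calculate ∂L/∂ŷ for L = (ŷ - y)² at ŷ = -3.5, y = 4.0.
∂L/∂ŷ = -15.0

∂L/∂ŷ = 2(ŷ - y) = 2(-3.5 - 4.0) = 2(-7.5) = -15.0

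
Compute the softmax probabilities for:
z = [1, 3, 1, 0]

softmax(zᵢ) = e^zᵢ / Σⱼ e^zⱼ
p = [0.1025, 0.7573, 0.1025, 0.0377]

exp(z) = [2.718, 20.09, 2.718, 1]
Sum = 26.52
p = [0.1025, 0.7573, 0.1025, 0.0377]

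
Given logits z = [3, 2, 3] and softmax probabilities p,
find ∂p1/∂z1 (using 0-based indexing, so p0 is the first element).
∂p1/∂z1 = 0.1312

p = softmax(z) = [0.4223, 0.1554, 0.4223]
p1 = 0.1554

∂p1/∂z1 = p1(1 - p1) = 0.1554 × (1 - 0.1554) = 0.1312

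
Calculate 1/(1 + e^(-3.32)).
0.9651

sigmoid(3.32) = 1/(1 + e^(-3.32)) = 1/(1 + 0.03615) = 0.9651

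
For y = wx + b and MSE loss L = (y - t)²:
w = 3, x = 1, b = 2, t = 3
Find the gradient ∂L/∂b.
∂L/∂b = 4

y = wx + b = (3)(1) + 2 = 5
∂L/∂y = 2(y - t) = 2(5 - 3) = 4
∂y/∂b = 1
∂L/∂b = ∂L/∂y · ∂y/∂b = 4 × 1 = 4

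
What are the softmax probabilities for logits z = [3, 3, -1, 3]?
p = [0.3313, 0.3313, 0.0061, 0.3313]

exp(z) = [20.09, 20.09, 0.3679, 20.09]
Sum = 60.62
p = [0.3313, 0.3313, 0.0061, 0.3313]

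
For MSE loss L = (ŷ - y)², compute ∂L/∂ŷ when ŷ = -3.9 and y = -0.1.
∂L/∂ŷ = -7.6

∂L/∂ŷ = 2(ŷ - y) = 2(-3.9 - -0.1) = 2(-3.8) = -7.6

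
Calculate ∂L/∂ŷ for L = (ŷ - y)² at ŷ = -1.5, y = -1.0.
∂L/∂ŷ = -1.0

∂L/∂ŷ = 2(ŷ - y) = 2(-1.5 - -1.0) = 2(-0.5) = -1.0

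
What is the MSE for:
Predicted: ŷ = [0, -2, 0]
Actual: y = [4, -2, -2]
MSE = 6.667

MSE = (1/3)((0-4)² + (-2--2)² + (0--2)²) = (1/3)(16 + 0 + 4) = 6.667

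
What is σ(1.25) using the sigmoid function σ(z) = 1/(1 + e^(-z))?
0.7773

sigmoid(1.25) = 1/(1 + e^(-1.25)) = 1/(1 + 0.2865) = 0.7773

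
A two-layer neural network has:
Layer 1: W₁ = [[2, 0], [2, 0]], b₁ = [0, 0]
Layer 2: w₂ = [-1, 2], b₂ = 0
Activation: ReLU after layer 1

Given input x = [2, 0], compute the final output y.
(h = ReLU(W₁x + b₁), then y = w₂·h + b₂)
y = 4

Layer 1 pre-activation: z₁ = [4, 4]
After ReLU: h = [4, 4]
Layer 2 output: y = -1×4 + 2×4 + 0 = 4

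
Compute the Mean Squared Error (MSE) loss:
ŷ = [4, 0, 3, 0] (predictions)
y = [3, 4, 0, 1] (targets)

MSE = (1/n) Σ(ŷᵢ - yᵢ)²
MSE = 6.75

MSE = (1/4)((4-3)² + (0-4)² + (3-0)² + (0-1)²) = (1/4)(1 + 16 + 9 + 1) = 6.75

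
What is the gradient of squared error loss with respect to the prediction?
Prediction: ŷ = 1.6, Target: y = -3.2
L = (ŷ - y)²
∂L/∂ŷ = 9.6

∂L/∂ŷ = 2(ŷ - y) = 2(1.6 - -3.2) = 2(4.8) = 9.6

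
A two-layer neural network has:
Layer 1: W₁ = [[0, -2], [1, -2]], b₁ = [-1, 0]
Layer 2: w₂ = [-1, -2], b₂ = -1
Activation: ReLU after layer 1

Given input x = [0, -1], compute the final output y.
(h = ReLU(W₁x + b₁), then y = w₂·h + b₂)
y = -6

Layer 1 pre-activation: z₁ = [1, 2]
After ReLU: h = [1, 2]
Layer 2 output: y = -1×1 + -2×2 + -1 = -6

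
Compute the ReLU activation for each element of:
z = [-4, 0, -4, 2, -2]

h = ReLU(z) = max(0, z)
h = [0, 0, 0, 2, 0]

ReLU applied element-wise: max(0,-4)=0, max(0,0)=0, max(0,-4)=0, max(0,2)=2, max(0,-2)=0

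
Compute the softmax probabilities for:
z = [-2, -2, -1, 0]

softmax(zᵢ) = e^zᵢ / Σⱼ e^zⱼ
p = [0.0826, 0.0826, 0.2245, 0.6103]

exp(z) = [0.1353, 0.1353, 0.3679, 1]
Sum = 1.639
p = [0.0826, 0.0826, 0.2245, 0.6103]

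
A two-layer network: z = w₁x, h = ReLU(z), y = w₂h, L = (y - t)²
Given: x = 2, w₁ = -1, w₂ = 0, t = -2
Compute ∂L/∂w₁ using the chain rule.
∂L/∂w₁ = 0

Forward pass:
z = w₁x = -1×2 = -2
h = ReLU(-2) = 0
y = w₂h = 0×0 = 0

Backward pass:
∂L/∂y = 2(y - t) = 2(0 - -2) = 4
∂y/∂h = w₂ = 0
∂h/∂z = 0 (ReLU derivative)
∂z/∂w₁ = x = 2

∂L/∂w₁ = 4 × 0 × 0 × 2 = 0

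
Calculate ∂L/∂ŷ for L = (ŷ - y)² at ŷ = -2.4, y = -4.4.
∂L/∂ŷ = 4.0

∂L/∂ŷ = 2(ŷ - y) = 2(-2.4 - -4.4) = 2(2.0) = 4.0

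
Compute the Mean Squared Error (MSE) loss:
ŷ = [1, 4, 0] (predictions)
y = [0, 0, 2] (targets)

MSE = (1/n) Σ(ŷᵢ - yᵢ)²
MSE = 7

MSE = (1/3)((1-0)² + (4-0)² + (0-2)²) = (1/3)(1 + 16 + 4) = 7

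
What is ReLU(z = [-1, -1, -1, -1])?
h = [0, 0, 0, 0]

ReLU applied element-wise: max(0,-1)=0, max(0,-1)=0, max(0,-1)=0, max(0,-1)=0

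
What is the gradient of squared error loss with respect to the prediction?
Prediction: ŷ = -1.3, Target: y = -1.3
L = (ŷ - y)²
∂L/∂ŷ = 0.0

∂L/∂ŷ = 2(ŷ - y) = 2(-1.3 - -1.3) = 2(0.0) = 0.0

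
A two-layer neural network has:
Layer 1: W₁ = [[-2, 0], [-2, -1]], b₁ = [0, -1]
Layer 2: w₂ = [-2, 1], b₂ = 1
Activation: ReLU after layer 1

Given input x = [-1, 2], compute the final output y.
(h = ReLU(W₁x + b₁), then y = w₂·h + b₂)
y = -3

Layer 1 pre-activation: z₁ = [2, -1]
After ReLU: h = [2, 0]
Layer 2 output: y = -2×2 + 1×0 + 1 = -3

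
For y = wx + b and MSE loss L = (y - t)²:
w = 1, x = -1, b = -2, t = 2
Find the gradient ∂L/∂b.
∂L/∂b = -10

y = wx + b = (1)(-1) + -2 = -3
∂L/∂y = 2(y - t) = 2(-3 - 2) = -10
∂y/∂b = 1
∂L/∂b = ∂L/∂y · ∂y/∂b = -10 × 1 = -10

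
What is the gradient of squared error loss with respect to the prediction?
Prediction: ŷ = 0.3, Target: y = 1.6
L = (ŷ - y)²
∂L/∂ŷ = -2.6

∂L/∂ŷ = 2(ŷ - y) = 2(0.3 - 1.6) = 2(-1.3) = -2.6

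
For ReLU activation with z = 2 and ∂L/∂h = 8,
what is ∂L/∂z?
∂L/∂z = 8

h = ReLU(2) = 2
Since z > 0: ∂h/∂z = 1
∂L/∂z = ∂L/∂h · ∂h/∂z = 8 × 1 = 8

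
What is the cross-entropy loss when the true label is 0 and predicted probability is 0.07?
L = 0.07257

L = -0·log(0.07) - 1·log(0.93) = -log(0.93) = 0.07257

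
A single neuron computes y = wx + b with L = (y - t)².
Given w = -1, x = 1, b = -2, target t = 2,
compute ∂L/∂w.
∂L/∂w = -10

y = wx + b = (-1)(1) + -2 = -3
∂L/∂y = 2(y - t) = 2(-3 - 2) = -10
∂y/∂w = x = 1
∂L/∂w = ∂L/∂y · ∂y/∂w = -10 × 1 = -10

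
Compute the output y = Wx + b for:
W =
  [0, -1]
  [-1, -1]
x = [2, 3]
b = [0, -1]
y = [-3, -6]

Wx = [0×2 + -1×3, -1×2 + -1×3]
   = [-3, -5]
y = Wx + b = [-3 + 0, -5 + -1] = [-3, -6]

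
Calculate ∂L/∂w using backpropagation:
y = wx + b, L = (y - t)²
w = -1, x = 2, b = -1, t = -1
∂L/∂w = -8

y = wx + b = (-1)(2) + -1 = -3
∂L/∂y = 2(y - t) = 2(-3 - -1) = -4
∂y/∂w = x = 2
∂L/∂w = ∂L/∂y · ∂y/∂w = -4 × 2 = -8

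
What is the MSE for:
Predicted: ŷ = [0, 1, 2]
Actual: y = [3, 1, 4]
MSE = 4.333

MSE = (1/3)((0-3)² + (1-1)² + (2-4)²) = (1/3)(9 + 0 + 4) = 4.333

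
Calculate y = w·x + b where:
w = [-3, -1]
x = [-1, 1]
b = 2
y = 4

y = (-3)(-1) + (-1)(1) + 2 = 4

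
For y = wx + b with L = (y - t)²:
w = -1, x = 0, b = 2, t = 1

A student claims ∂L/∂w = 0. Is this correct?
Correct

y = (-1)(0) + 2 = 2
∂L/∂y = 2(y - t) = 2(2 - 1) = 2
∂y/∂w = x = 0
∂L/∂w = 2 × 0 = 0

Claimed value: 0
Correct: The correct gradient is 0.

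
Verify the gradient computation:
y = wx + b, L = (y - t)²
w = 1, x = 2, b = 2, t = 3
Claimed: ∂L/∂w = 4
Correct

y = (1)(2) + 2 = 4
∂L/∂y = 2(y - t) = 2(4 - 3) = 2
∂y/∂w = x = 2
∂L/∂w = 2 × 2 = 4

Claimed value: 4
Correct: The correct gradient is 4.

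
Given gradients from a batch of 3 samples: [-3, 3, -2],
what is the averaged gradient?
Average gradient = -0.6667

Average = (1/3)(-3 + 3 + -2) = -2/3 = -0.6667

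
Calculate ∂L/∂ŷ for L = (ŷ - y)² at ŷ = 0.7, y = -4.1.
∂L/∂ŷ = 9.6

∂L/∂ŷ = 2(ŷ - y) = 2(0.7 - -4.1) = 2(4.8) = 9.6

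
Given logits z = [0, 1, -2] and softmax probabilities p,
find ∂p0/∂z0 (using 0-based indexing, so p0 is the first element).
∂p0/∂z0 = 0.1922

p = softmax(z) = [0.2595, 0.7054, 0.03512]
p0 = 0.2595

∂p0/∂z0 = p0(1 - p0) = 0.2595 × (1 - 0.2595) = 0.1922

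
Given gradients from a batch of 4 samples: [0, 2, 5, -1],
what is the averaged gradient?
Average gradient = 1.5

Average = (1/4)(0 + 2 + 5 + -1) = 6/4 = 1.5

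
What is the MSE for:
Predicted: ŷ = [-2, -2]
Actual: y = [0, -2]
MSE = 2

MSE = (1/2)((-2-0)² + (-2--2)²) = (1/2)(4 + 0) = 2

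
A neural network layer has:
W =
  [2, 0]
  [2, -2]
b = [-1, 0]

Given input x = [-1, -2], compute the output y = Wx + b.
y = [-3, 2]

Wx = [2×-1 + 0×-2, 2×-1 + -2×-2]
   = [-2, 2]
y = Wx + b = [-2 + -1, 2 + 0] = [-3, 2]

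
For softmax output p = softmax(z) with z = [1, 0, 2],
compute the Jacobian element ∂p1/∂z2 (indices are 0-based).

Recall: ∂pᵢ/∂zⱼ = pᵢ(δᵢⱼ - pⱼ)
∂p1/∂z2 = -0.05989

p = softmax(z) = [0.2447, 0.09003, 0.6652]
p1 = 0.09003, p2 = 0.6652

∂p1/∂z2 = -p1 × p2 = -0.09003 × 0.6652 = -0.05989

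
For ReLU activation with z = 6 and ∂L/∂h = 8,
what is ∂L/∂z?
∂L/∂z = 8

h = ReLU(6) = 6
Since z > 0: ∂h/∂z = 1
∂L/∂z = ∂L/∂h · ∂h/∂z = 8 × 1 = 8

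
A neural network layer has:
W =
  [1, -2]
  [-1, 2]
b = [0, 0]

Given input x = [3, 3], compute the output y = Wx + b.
y = [-3, 3]

Wx = [1×3 + -2×3, -1×3 + 2×3]
   = [-3, 3]
y = Wx + b = [-3 + 0, 3 + 0] = [-3, 3]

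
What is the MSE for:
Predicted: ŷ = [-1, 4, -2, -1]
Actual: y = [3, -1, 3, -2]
MSE = 16.75

MSE = (1/4)((-1-3)² + (4--1)² + (-2-3)² + (-1--2)²) = (1/4)(16 + 25 + 25 + 1) = 16.75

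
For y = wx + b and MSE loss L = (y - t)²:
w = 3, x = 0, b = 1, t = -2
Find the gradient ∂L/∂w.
∂L/∂w = 0

y = wx + b = (3)(0) + 1 = 1
∂L/∂y = 2(y - t) = 2(1 - -2) = 6
∂y/∂w = x = 0
∂L/∂w = ∂L/∂y · ∂y/∂w = 6 × 0 = 0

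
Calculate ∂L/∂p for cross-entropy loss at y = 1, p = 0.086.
∂L/∂p = -11.63

∂L/∂p = -y/p + (1-y)/(1-p) = -1/0.086 + 0 = -11.63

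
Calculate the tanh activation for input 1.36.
0.8764

tanh(1.36) = (e^(1.36) - e^(-1.36))/(e^(1.36) + e^(-1.36)) = 0.8764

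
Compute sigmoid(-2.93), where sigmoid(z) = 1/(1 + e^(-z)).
0.05069

sigmoid(-2.93) = 1/(1 + e^(2.93)) = 1/(1 + 18.73) = 0.05069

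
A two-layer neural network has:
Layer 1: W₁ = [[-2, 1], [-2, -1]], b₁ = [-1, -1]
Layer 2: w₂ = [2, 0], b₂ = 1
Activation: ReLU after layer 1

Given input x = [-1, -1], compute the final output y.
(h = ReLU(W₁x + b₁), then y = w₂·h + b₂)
y = 1

Layer 1 pre-activation: z₁ = [0, 2]
After ReLU: h = [0, 2]
Layer 2 output: y = 2×0 + 0×2 + 1 = 1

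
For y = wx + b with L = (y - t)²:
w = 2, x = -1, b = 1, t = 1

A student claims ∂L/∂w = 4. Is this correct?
Correct

y = (2)(-1) + 1 = -1
∂L/∂y = 2(y - t) = 2(-1 - 1) = -4
∂y/∂w = x = -1
∂L/∂w = -4 × -1 = 4

Claimed value: 4
Correct: The correct gradient is 4.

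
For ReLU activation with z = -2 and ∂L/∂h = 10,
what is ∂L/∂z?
∂L/∂z = 0

h = ReLU(-2) = 0
Since z < 0: ∂h/∂z = 0
∂L/∂z = ∂L/∂h · ∂h/∂z = 10 × 0 = 0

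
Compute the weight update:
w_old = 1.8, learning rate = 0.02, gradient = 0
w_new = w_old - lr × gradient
w_new = 1.8

w_new = w - η·∂L/∂w = 1.8 - 0.02×(0) = 1.8 - (0) = 1.8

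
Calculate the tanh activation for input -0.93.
-0.7306

tanh(-0.93) = (e^(-0.93) - e^(0.93))/(e^(-0.93) + e^(0.93)) = -0.7306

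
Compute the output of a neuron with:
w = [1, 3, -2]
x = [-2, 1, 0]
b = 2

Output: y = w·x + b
y = 3

y = (1)(-2) + (3)(1) + (-2)(0) + 2 = 3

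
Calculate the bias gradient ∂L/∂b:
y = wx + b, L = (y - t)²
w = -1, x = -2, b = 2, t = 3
∂L/∂b = 2

y = wx + b = (-1)(-2) + 2 = 4
∂L/∂y = 2(y - t) = 2(4 - 3) = 2
∂y/∂b = 1
∂L/∂b = ∂L/∂y · ∂y/∂b = 2 × 1 = 2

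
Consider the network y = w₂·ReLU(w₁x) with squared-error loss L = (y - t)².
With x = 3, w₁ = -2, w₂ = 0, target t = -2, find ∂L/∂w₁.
∂L/∂w₁ = 0

Forward pass:
z = w₁x = -2×3 = -6
h = ReLU(-6) = 0
y = w₂h = 0×0 = 0

Backward pass:
∂L/∂y = 2(y - t) = 2(0 - -2) = 4
∂y/∂h = w₂ = 0
∂h/∂z = 0 (ReLU derivative)
∂z/∂w₁ = x = 3

∂L/∂w₁ = 4 × 0 × 0 × 3 = 0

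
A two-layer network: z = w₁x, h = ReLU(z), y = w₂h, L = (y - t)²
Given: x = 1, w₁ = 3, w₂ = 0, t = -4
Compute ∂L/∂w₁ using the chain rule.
∂L/∂w₁ = 0

Forward pass:
z = w₁x = 3×1 = 3
h = ReLU(3) = 3
y = w₂h = 0×3 = 0

Backward pass:
∂L/∂y = 2(y - t) = 2(0 - -4) = 8
∂y/∂h = w₂ = 0
∂h/∂z = 1 (ReLU derivative)
∂z/∂w₁ = x = 1

∂L/∂w₁ = 8 × 0 × 1 × 1 = 0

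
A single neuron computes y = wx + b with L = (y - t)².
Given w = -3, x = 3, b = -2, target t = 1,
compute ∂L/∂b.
∂L/∂b = -24

y = wx + b = (-3)(3) + -2 = -11
∂L/∂y = 2(y - t) = 2(-11 - 1) = -24
∂y/∂b = 1
∂L/∂b = ∂L/∂y · ∂y/∂b = -24 × 1 = -24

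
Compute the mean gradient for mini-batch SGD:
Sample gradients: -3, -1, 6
Average gradient = 0.6667

Average = (1/3)(-3 + -1 + 6) = 2/3 = 0.6667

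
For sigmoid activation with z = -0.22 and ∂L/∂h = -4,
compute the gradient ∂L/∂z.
∂L/∂z = -0.988

σ(-0.22) = 0.4452
σ'(-0.22) = σ(-0.22)(1 - σ(-0.22)) = 0.4452 × 0.5548 = 0.247
∂L/∂z = ∂L/∂h · σ'(z) = -4 × 0.247 = -0.988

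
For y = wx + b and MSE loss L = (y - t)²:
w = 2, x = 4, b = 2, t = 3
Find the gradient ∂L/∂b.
∂L/∂b = 14

y = wx + b = (2)(4) + 2 = 10
∂L/∂y = 2(y - t) = 2(10 - 3) = 14
∂y/∂b = 1
∂L/∂b = ∂L/∂y · ∂y/∂b = 14 × 1 = 14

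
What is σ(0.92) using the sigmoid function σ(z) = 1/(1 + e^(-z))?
0.715

sigmoid(0.92) = 1/(1 + e^(-0.92)) = 1/(1 + 0.3985) = 0.715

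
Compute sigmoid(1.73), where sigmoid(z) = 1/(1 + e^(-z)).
0.8494

sigmoid(1.73) = 1/(1 + e^(-1.73)) = 1/(1 + 0.1773) = 0.8494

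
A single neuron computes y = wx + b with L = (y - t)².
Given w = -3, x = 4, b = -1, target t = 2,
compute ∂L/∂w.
∂L/∂w = -120

y = wx + b = (-3)(4) + -1 = -13
∂L/∂y = 2(y - t) = 2(-13 - 2) = -30
∂y/∂w = x = 4
∂L/∂w = ∂L/∂y · ∂y/∂w = -30 × 4 = -120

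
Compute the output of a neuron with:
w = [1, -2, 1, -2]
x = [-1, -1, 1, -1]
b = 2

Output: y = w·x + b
y = 6

y = (1)(-1) + (-2)(-1) + (1)(1) + (-2)(-1) + 2 = 6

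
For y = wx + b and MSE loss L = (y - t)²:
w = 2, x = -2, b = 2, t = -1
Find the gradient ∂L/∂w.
∂L/∂w = 4

y = wx + b = (2)(-2) + 2 = -2
∂L/∂y = 2(y - t) = 2(-2 - -1) = -2
∂y/∂w = x = -2
∂L/∂w = ∂L/∂y · ∂y/∂w = -2 × -2 = 4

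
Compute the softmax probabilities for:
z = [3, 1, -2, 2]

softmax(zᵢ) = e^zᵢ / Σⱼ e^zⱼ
p = [0.6623, 0.0896, 0.0045, 0.2436]

exp(z) = [20.09, 2.718, 0.1353, 7.389]
Sum = 30.33
p = [0.6623, 0.0896, 0.0045, 0.2436]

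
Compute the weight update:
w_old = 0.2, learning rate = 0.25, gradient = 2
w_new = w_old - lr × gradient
w_new = -0.3

w_new = w - η·∂L/∂w = 0.2 - 0.25×(2) = 0.2 - (0.5) = -0.3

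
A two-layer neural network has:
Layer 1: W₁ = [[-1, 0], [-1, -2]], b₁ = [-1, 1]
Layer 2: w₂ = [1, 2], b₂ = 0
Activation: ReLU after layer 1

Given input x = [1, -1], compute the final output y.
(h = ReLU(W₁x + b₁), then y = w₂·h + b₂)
y = 4

Layer 1 pre-activation: z₁ = [-2, 2]
After ReLU: h = [0, 2]
Layer 2 output: y = 1×0 + 2×2 + 0 = 4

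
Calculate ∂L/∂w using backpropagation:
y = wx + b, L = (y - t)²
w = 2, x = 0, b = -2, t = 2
∂L/∂w = 0

y = wx + b = (2)(0) + -2 = -2
∂L/∂y = 2(y - t) = 2(-2 - 2) = -8
∂y/∂w = x = 0
∂L/∂w = ∂L/∂y · ∂y/∂w = -8 × 0 = 0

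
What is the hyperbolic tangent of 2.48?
0.9861

tanh(2.48) = (e^(2.48) - e^(-2.48))/(e^(2.48) + e^(-2.48)) = 0.9861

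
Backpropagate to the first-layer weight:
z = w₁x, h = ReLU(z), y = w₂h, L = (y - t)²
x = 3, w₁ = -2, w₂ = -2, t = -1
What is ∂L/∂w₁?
∂L/∂w₁ = 0

Forward pass:
z = w₁x = -2×3 = -6
h = ReLU(-6) = 0
y = w₂h = -2×0 = 0

Backward pass:
∂L/∂y = 2(y - t) = 2(0 - -1) = 2
∂y/∂h = w₂ = -2
∂h/∂z = 0 (ReLU derivative)
∂z/∂w₁ = x = 3

∂L/∂w₁ = 2 × -2 × 0 × 3 = 0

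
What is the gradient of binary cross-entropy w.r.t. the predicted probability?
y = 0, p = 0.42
∂L/∂p = 1.724

∂L/∂p = -y/p + (1-y)/(1-p) = 0 + 1/0.58 = 1.724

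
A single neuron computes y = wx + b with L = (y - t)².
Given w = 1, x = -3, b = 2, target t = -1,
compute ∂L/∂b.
∂L/∂b = 0

y = wx + b = (1)(-3) + 2 = -1
∂L/∂y = 2(y - t) = 2(-1 - -1) = 0
∂y/∂b = 1
∂L/∂b = ∂L/∂y · ∂y/∂b = 0 × 1 = 0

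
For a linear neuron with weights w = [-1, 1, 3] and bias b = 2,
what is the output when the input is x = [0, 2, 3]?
y = 13

y = (-1)(0) + (1)(2) + (3)(3) + 2 = 13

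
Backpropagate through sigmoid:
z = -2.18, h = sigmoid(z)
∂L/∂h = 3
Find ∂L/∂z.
∂L/∂z = 0.2737

σ(-2.18) = 0.1016
σ'(-2.18) = σ(-2.18)(1 - σ(-2.18)) = 0.1016 × 0.8984 = 0.09125
∂L/∂z = ∂L/∂h · σ'(z) = 3 × 0.09125 = 0.2737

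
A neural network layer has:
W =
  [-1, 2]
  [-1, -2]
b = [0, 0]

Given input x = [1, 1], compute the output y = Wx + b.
y = [1, -3]

Wx = [-1×1 + 2×1, -1×1 + -2×1]
   = [1, -3]
y = Wx + b = [1 + 0, -3 + 0] = [1, -3]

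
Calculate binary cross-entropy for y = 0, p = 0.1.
L = 0.1054

L = -0·log(0.1) - 1·log(0.9) = -log(0.9) = 0.1054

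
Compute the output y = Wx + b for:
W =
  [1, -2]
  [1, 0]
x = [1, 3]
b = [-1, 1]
y = [-6, 2]

Wx = [1×1 + -2×3, 1×1 + 0×3]
   = [-5, 1]
y = Wx + b = [-5 + -1, 1 + 1] = [-6, 2]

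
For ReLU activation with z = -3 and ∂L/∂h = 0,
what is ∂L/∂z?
∂L/∂z = 0

h = ReLU(-3) = 0
Since z < 0: ∂h/∂z = 0
∂L/∂z = ∂L/∂h · ∂h/∂z = 0 × 0 = 0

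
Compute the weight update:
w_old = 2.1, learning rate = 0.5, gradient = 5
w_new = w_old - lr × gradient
w_new = -0.4

w_new = w - η·∂L/∂w = 2.1 - 0.5×(5) = 2.1 - (2.5) = -0.4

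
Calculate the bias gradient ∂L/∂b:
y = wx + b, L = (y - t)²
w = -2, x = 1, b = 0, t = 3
∂L/∂b = -10

y = wx + b = (-2)(1) + 0 = -2
∂L/∂y = 2(y - t) = 2(-2 - 3) = -10
∂y/∂b = 1
∂L/∂b = ∂L/∂y · ∂y/∂b = -10 × 1 = -10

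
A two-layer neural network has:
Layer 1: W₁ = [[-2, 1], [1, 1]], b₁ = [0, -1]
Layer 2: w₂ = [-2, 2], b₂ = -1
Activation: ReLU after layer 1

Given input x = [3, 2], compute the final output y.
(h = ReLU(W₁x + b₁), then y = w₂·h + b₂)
y = 7

Layer 1 pre-activation: z₁ = [-4, 4]
After ReLU: h = [0, 4]
Layer 2 output: y = -2×0 + 2×4 + -1 = 7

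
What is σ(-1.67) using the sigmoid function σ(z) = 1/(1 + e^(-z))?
0.1584

sigmoid(-1.67) = 1/(1 + e^(1.67)) = 1/(1 + 5.312) = 0.1584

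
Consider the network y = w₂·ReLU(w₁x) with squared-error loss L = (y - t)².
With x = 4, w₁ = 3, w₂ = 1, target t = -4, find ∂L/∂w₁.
∂L/∂w₁ = 128

Forward pass:
z = w₁x = 3×4 = 12
h = ReLU(12) = 12
y = w₂h = 1×12 = 12

Backward pass:
∂L/∂y = 2(y - t) = 2(12 - -4) = 32
∂y/∂h = w₂ = 1
∂h/∂z = 1 (ReLU derivative)
∂z/∂w₁ = x = 4

∂L/∂w₁ = 32 × 1 × 1 × 4 = 128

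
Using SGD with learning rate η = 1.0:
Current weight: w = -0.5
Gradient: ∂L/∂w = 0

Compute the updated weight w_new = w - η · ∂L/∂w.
w_new = -0.5

w_new = w - η·∂L/∂w = -0.5 - 1.0×(0) = -0.5 - (0) = -0.5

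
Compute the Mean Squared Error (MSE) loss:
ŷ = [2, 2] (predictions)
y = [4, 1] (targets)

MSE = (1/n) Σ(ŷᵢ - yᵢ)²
MSE = 2.5

MSE = (1/2)((2-4)² + (2-1)²) = (1/2)(4 + 1) = 2.5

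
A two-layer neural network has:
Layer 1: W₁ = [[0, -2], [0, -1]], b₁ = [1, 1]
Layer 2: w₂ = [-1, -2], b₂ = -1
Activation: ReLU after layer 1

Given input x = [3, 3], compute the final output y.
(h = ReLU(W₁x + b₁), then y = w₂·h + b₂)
y = -1

Layer 1 pre-activation: z₁ = [-5, -2]
After ReLU: h = [0, 0]
Layer 2 output: y = -1×0 + -2×0 + -1 = -1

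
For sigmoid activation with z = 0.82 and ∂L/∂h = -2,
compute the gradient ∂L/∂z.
∂L/∂z = -0.4245

σ(0.82) = 0.6942
σ'(0.82) = σ(0.82)(1 - σ(0.82)) = 0.6942 × 0.3058 = 0.2123
∂L/∂z = ∂L/∂h · σ'(z) = -2 × 0.2123 = -0.4245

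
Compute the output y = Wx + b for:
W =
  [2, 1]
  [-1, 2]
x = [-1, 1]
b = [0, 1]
y = [-1, 4]

Wx = [2×-1 + 1×1, -1×-1 + 2×1]
   = [-1, 3]
y = Wx + b = [-1 + 0, 3 + 1] = [-1, 4]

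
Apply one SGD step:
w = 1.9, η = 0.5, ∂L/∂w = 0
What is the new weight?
w_new = 1.9

w_new = w - η·∂L/∂w = 1.9 - 0.5×(0) = 1.9 - (0) = 1.9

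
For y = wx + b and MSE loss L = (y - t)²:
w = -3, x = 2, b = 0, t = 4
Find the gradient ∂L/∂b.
∂L/∂b = -20

y = wx + b = (-3)(2) + 0 = -6
∂L/∂y = 2(y - t) = 2(-6 - 4) = -20
∂y/∂b = 1
∂L/∂b = ∂L/∂y · ∂y/∂b = -20 × 1 = -20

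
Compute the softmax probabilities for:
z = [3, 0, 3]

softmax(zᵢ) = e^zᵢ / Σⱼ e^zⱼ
p = [0.4879, 0.0243, 0.4879]

exp(z) = [20.09, 1, 20.09]
Sum = 41.17
p = [0.4879, 0.0243, 0.4879]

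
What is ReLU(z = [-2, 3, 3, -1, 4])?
h = [0, 3, 3, 0, 4]

ReLU applied element-wise: max(0,-2)=0, max(0,3)=3, max(0,3)=3, max(0,-1)=0, max(0,4)=4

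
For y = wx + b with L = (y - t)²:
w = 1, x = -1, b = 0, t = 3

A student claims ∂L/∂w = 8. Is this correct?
Correct

y = (1)(-1) + 0 = -1
∂L/∂y = 2(y - t) = 2(-1 - 3) = -8
∂y/∂w = x = -1
∂L/∂w = -8 × -1 = 8

Claimed value: 8
Correct: The correct gradient is 8.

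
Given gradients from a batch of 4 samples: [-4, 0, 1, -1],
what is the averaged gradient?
Average gradient = -1

Average = (1/4)(-4 + 0 + 1 + -1) = -4/4 = -1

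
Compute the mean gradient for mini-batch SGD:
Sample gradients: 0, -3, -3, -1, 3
Average gradient = -0.8

Average = (1/5)(0 + -3 + -3 + -1 + 3) = -4/5 = -0.8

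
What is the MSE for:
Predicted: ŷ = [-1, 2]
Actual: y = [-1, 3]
MSE = 0.5

MSE = (1/2)((-1--1)² + (2-3)²) = (1/2)(0 + 1) = 0.5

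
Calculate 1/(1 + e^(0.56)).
0.3635

sigmoid(-0.56) = 1/(1 + e^(0.56)) = 1/(1 + 1.751) = 0.3635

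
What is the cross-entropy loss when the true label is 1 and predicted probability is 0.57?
L = 0.5621

L = -1·log(0.57) - 0·log(0.43) = -log(0.57) = 0.5621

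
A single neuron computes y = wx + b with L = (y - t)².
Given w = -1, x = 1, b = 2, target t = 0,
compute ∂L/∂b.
∂L/∂b = 2

y = wx + b = (-1)(1) + 2 = 1
∂L/∂y = 2(y - t) = 2(1 - 0) = 2
∂y/∂b = 1
∂L/∂b = ∂L/∂y · ∂y/∂b = 2 × 1 = 2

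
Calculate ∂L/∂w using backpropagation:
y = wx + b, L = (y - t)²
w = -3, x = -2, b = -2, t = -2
∂L/∂w = -24

y = wx + b = (-3)(-2) + -2 = 4
∂L/∂y = 2(y - t) = 2(4 - -2) = 12
∂y/∂w = x = -2
∂L/∂w = ∂L/∂y · ∂y/∂w = 12 × -2 = -24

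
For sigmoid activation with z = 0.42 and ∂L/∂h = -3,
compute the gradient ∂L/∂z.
∂L/∂z = -0.7179

σ(0.42) = 0.6035
σ'(0.42) = σ(0.42)(1 - σ(0.42)) = 0.6035 × 0.3965 = 0.2393
∂L/∂z = ∂L/∂h · σ'(z) = -3 × 0.2393 = -0.7179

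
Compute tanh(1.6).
0.9217

tanh(1.6) = (e^(1.6) - e^(-1.6))/(e^(1.6) + e^(-1.6)) = 0.9217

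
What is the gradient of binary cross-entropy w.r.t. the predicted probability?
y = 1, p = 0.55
∂L/∂p = -1.818

∂L/∂p = -y/p + (1-y)/(1-p) = -1/0.55 + 0 = -1.818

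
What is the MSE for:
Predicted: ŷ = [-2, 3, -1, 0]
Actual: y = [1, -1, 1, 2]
MSE = 8.25

MSE = (1/4)((-2-1)² + (3--1)² + (-1-1)² + (0-2)²) = (1/4)(9 + 16 + 4 + 4) = 8.25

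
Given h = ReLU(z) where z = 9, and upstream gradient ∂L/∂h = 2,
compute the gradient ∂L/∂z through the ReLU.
∂L/∂z = 2

h = ReLU(9) = 9
Since z > 0: ∂h/∂z = 1
∂L/∂z = ∂L/∂h · ∂h/∂z = 2 × 1 = 2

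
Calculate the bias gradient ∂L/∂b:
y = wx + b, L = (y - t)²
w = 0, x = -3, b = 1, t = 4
∂L/∂b = -6

y = wx + b = (0)(-3) + 1 = 1
∂L/∂y = 2(y - t) = 2(1 - 4) = -6
∂y/∂b = 1
∂L/∂b = ∂L/∂y · ∂y/∂b = -6 × 1 = -6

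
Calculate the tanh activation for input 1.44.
0.8937

tanh(1.44) = (e^(1.44) - e^(-1.44))/(e^(1.44) + e^(-1.44)) = 0.8937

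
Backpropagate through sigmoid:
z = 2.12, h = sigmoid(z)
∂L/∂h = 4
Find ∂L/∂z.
∂L/∂z = 0.3827

σ(2.12) = 0.8928
σ'(2.12) = σ(2.12)(1 - σ(2.12)) = 0.8928 × 0.1072 = 0.09568
∂L/∂z = ∂L/∂h · σ'(z) = 4 × 0.09568 = 0.3827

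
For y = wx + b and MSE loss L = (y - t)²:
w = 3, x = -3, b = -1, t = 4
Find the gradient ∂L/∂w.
∂L/∂w = 84

y = wx + b = (3)(-3) + -1 = -10
∂L/∂y = 2(y - t) = 2(-10 - 4) = -28
∂y/∂w = x = -3
∂L/∂w = ∂L/∂y · ∂y/∂w = -28 × -3 = 84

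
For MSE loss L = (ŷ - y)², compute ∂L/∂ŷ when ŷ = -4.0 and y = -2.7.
∂L/∂ŷ = -2.6

∂L/∂ŷ = 2(ŷ - y) = 2(-4.0 - -2.7) = 2(-1.3) = -2.6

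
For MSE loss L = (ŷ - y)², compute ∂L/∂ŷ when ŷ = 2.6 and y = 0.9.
∂L/∂ŷ = 3.4

∂L/∂ŷ = 2(ŷ - y) = 2(2.6 - 0.9) = 2(1.7) = 3.4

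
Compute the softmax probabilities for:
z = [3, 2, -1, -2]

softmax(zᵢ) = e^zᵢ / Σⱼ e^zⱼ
p = [0.7179, 0.2641, 0.0131, 0.0048]

exp(z) = [20.09, 7.389, 0.3679, 0.1353]
Sum = 27.98
p = [0.7179, 0.2641, 0.0131, 0.0048]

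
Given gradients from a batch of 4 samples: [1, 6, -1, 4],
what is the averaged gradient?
Average gradient = 2.5

Average = (1/4)(1 + 6 + -1 + 4) = 10/4 = 2.5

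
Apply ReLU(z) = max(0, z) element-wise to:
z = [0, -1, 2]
h = [0, 0, 2]

ReLU applied element-wise: max(0,0)=0, max(0,-1)=0, max(0,2)=2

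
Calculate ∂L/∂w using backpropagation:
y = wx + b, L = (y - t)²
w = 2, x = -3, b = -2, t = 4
∂L/∂w = 72

y = wx + b = (2)(-3) + -2 = -8
∂L/∂y = 2(y - t) = 2(-8 - 4) = -24
∂y/∂w = x = -3
∂L/∂w = ∂L/∂y · ∂y/∂w = -24 × -3 = 72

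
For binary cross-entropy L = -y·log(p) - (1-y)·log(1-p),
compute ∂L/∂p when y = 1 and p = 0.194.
∂L/∂p = -5.155

∂L/∂p = -y/p + (1-y)/(1-p) = -1/0.194 + 0 = -5.155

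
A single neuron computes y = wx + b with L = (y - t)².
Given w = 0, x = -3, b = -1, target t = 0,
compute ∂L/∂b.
∂L/∂b = -2

y = wx + b = (0)(-3) + -1 = -1
∂L/∂y = 2(y - t) = 2(-1 - 0) = -2
∂y/∂b = 1
∂L/∂b = ∂L/∂y · ∂y/∂b = -2 × 1 = -2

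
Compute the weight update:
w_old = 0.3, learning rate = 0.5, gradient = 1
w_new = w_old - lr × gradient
w_new = -0.2

w_new = w - η·∂L/∂w = 0.3 - 0.5×(1) = 0.3 - (0.5) = -0.2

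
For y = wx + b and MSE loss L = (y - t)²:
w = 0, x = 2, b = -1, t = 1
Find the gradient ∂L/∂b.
∂L/∂b = -4

y = wx + b = (0)(2) + -1 = -1
∂L/∂y = 2(y - t) = 2(-1 - 1) = -4
∂y/∂b = 1
∂L/∂b = ∂L/∂y · ∂y/∂b = -4 × 1 = -4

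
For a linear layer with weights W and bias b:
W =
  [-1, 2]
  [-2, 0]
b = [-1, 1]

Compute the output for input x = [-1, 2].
y = [4, 3]

Wx = [-1×-1 + 2×2, -2×-1 + 0×2]
   = [5, 2]
y = Wx + b = [5 + -1, 2 + 1] = [4, 3]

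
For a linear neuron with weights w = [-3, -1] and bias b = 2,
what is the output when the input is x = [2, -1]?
y = -3

y = (-3)(2) + (-1)(-1) + 2 = -3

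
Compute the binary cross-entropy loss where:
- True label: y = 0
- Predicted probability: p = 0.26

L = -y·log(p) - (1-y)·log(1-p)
L = 0.3011

L = -0·log(0.26) - 1·log(0.74) = -log(0.74) = 0.3011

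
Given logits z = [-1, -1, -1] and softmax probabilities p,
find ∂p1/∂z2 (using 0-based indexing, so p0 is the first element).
∂p1/∂z2 = -0.1111

p = softmax(z) = [0.3333, 0.3333, 0.3333]
p1 = 0.3333, p2 = 0.3333

∂p1/∂z2 = -p1 × p2 = -0.3333 × 0.3333 = -0.1111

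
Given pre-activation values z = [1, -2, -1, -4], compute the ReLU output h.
h = [1, 0, 0, 0]

ReLU applied element-wise: max(0,1)=1, max(0,-2)=0, max(0,-1)=0, max(0,-4)=0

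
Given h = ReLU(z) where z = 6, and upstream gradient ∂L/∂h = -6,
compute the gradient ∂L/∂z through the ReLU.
∂L/∂z = -6

h = ReLU(6) = 6
Since z > 0: ∂h/∂z = 1
∂L/∂z = ∂L/∂h · ∂h/∂z = -6 × 1 = -6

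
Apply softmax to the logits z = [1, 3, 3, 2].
p = [0.0541, 0.3995, 0.3995, 0.147]

exp(z) = [2.718, 20.09, 20.09, 7.389]
Sum = 50.28
p = [0.0541, 0.3995, 0.3995, 0.147]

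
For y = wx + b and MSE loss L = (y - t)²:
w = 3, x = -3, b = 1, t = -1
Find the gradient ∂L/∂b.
∂L/∂b = -14

y = wx + b = (3)(-3) + 1 = -8
∂L/∂y = 2(y - t) = 2(-8 - -1) = -14
∂y/∂b = 1
∂L/∂b = ∂L/∂y · ∂y/∂b = -14 × 1 = -14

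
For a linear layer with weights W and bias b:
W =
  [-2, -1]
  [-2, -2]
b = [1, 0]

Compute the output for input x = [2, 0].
y = [-3, -4]

Wx = [-2×2 + -1×0, -2×2 + -2×0]
   = [-4, -4]
y = Wx + b = [-4 + 1, -4 + 0] = [-3, -4]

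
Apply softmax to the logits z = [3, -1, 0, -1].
p = [0.9205, 0.0169, 0.0458, 0.0169]

exp(z) = [20.09, 0.3679, 1, 0.3679]
Sum = 21.82
p = [0.9205, 0.0169, 0.0458, 0.0169]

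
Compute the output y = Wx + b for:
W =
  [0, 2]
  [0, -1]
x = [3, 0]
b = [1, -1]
y = [1, -1]

Wx = [0×3 + 2×0, 0×3 + -1×0]
   = [0, 0]
y = Wx + b = [0 + 1, 0 + -1] = [1, -1]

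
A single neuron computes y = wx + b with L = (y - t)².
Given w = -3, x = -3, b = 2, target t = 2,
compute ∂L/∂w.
∂L/∂w = -54

y = wx + b = (-3)(-3) + 2 = 11
∂L/∂y = 2(y - t) = 2(11 - 2) = 18
∂y/∂w = x = -3
∂L/∂w = ∂L/∂y · ∂y/∂w = 18 × -3 = -54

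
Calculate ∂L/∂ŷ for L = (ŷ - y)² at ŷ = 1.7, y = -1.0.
∂L/∂ŷ = 5.4

∂L/∂ŷ = 2(ŷ - y) = 2(1.7 - -1.0) = 2(2.7) = 5.4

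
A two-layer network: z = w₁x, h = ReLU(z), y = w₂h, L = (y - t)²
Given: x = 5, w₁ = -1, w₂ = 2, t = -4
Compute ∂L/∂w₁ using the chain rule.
∂L/∂w₁ = 0

Forward pass:
z = w₁x = -1×5 = -5
h = ReLU(-5) = 0
y = w₂h = 2×0 = 0

Backward pass:
∂L/∂y = 2(y - t) = 2(0 - -4) = 8
∂y/∂h = w₂ = 2
∂h/∂z = 0 (ReLU derivative)
∂z/∂w₁ = x = 5

∂L/∂w₁ = 8 × 2 × 0 × 5 = 0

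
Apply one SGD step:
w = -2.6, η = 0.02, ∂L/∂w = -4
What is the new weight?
w_new = -2.52

w_new = w - η·∂L/∂w = -2.6 - 0.02×(-4) = -2.6 - (-0.08) = -2.52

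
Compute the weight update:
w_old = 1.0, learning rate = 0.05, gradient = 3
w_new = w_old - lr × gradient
w_new = 0.85

w_new = w - η·∂L/∂w = 1.0 - 0.05×(3) = 1.0 - (0.15) = 0.85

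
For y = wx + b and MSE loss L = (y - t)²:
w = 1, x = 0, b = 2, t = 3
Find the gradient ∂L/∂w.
∂L/∂w = 0

y = wx + b = (1)(0) + 2 = 2
∂L/∂y = 2(y - t) = 2(2 - 3) = -2
∂y/∂w = x = 0
∂L/∂w = ∂L/∂y · ∂y/∂w = -2 × 0 = 0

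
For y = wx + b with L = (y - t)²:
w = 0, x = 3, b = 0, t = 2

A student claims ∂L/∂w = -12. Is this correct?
Correct

y = (0)(3) + 0 = 0
∂L/∂y = 2(y - t) = 2(0 - 2) = -4
∂y/∂w = x = 3
∂L/∂w = -4 × 3 = -12

Claimed value: -12
Correct: The correct gradient is -12.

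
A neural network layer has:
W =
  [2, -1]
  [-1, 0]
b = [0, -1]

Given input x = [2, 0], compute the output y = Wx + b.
y = [4, -3]

Wx = [2×2 + -1×0, -1×2 + 0×0]
   = [4, -2]
y = Wx + b = [4 + 0, -2 + -1] = [4, -3]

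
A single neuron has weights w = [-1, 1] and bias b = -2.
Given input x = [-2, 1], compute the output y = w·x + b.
y = 1

y = (-1)(-2) + (1)(1) + -2 = 1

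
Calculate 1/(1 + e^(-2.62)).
0.9321

sigmoid(2.62) = 1/(1 + e^(-2.62)) = 1/(1 + 0.0728) = 0.9321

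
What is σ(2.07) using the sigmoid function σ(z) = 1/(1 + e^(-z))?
0.888

sigmoid(2.07) = 1/(1 + e^(-2.07)) = 1/(1 + 0.1262) = 0.888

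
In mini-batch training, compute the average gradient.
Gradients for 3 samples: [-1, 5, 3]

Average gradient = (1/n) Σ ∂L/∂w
Average gradient = 2.333

Average = (1/3)(-1 + 5 + 3) = 7/3 = 2.333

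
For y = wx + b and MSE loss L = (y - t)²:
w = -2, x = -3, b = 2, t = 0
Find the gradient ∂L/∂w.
∂L/∂w = -48

y = wx + b = (-2)(-3) + 2 = 8
∂L/∂y = 2(y - t) = 2(8 - 0) = 16
∂y/∂w = x = -3
∂L/∂w = ∂L/∂y · ∂y/∂w = 16 × -3 = -48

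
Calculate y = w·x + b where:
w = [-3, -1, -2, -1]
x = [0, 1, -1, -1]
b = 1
y = 3

y = (-3)(0) + (-1)(1) + (-2)(-1) + (-1)(-1) + 1 = 3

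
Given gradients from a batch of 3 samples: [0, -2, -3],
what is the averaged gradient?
Average gradient = -1.667

Average = (1/3)(0 + -2 + -3) = -5/3 = -1.667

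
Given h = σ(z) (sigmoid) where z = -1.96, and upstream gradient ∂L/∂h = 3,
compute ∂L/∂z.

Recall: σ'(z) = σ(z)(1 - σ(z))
∂L/∂z = 0.3247

σ(-1.96) = 0.1235
σ'(-1.96) = σ(-1.96)(1 - σ(-1.96)) = 0.1235 × 0.8765 = 0.1082
∂L/∂z = ∂L/∂h · σ'(z) = 3 × 0.1082 = 0.3247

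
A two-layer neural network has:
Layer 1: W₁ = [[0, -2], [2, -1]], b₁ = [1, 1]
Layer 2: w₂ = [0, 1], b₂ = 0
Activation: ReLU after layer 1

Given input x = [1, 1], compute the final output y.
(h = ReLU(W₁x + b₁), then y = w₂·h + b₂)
y = 2

Layer 1 pre-activation: z₁ = [-1, 2]
After ReLU: h = [0, 2]
Layer 2 output: y = 0×0 + 1×2 + 0 = 2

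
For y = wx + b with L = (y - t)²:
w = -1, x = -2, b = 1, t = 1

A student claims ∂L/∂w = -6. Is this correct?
Incorrect

y = (-1)(-2) + 1 = 3
∂L/∂y = 2(y - t) = 2(3 - 1) = 4
∂y/∂w = x = -2
∂L/∂w = 4 × -2 = -8

Claimed value: -6
Incorrect: The correct gradient is -8.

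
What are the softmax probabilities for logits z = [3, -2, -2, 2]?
p = [0.7239, 0.0049, 0.0049, 0.2663]

exp(z) = [20.09, 0.1353, 0.1353, 7.389]
Sum = 27.75
p = [0.7239, 0.0049, 0.0049, 0.2663]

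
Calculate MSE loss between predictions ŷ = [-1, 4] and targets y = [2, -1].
MSE = 17

MSE = (1/2)((-1-2)² + (4--1)²) = (1/2)(9 + 25) = 17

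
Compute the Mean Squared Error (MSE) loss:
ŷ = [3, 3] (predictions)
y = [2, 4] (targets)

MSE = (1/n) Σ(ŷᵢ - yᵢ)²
MSE = 1

MSE = (1/2)((3-2)² + (3-4)²) = (1/2)(1 + 1) = 1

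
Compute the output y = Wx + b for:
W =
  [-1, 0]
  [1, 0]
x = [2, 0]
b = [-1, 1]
y = [-3, 3]

Wx = [-1×2 + 0×0, 1×2 + 0×0]
   = [-2, 2]
y = Wx + b = [-2 + -1, 2 + 1] = [-3, 3]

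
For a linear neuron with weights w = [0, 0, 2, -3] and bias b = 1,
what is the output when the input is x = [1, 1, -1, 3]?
y = -10

y = (0)(1) + (0)(1) + (2)(-1) + (-3)(3) + 1 = -10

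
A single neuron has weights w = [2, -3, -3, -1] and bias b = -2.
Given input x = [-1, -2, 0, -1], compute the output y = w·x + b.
y = 3

y = (2)(-1) + (-3)(-2) + (-3)(0) + (-1)(-1) + -2 = 3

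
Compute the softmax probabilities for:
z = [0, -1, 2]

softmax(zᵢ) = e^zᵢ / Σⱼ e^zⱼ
p = [0.1142, 0.042, 0.8438]

exp(z) = [1, 0.3679, 7.389]
Sum = 8.757
p = [0.1142, 0.042, 0.8438]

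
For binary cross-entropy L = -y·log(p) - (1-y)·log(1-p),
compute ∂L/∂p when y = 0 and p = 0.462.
∂L/∂p = 1.859

∂L/∂p = -y/p + (1-y)/(1-p) = 0 + 1/0.538 = 1.859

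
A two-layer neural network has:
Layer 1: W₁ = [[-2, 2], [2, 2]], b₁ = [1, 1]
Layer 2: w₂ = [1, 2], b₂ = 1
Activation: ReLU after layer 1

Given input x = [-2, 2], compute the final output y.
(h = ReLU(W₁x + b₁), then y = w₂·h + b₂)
y = 12

Layer 1 pre-activation: z₁ = [9, 1]
After ReLU: h = [9, 1]
Layer 2 output: y = 1×9 + 2×1 + 1 = 12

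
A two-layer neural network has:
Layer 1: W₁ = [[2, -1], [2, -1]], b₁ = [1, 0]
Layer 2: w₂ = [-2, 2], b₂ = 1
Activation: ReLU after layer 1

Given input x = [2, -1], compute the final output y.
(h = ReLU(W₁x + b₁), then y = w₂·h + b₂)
y = -1

Layer 1 pre-activation: z₁ = [6, 5]
After ReLU: h = [6, 5]
Layer 2 output: y = -2×6 + 2×5 + 1 = -1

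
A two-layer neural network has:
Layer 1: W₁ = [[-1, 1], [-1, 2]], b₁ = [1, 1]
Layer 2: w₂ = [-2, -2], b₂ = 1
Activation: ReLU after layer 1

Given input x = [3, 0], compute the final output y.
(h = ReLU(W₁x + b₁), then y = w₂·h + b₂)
y = 1

Layer 1 pre-activation: z₁ = [-2, -2]
After ReLU: h = [0, 0]
Layer 2 output: y = -2×0 + -2×0 + 1 = 1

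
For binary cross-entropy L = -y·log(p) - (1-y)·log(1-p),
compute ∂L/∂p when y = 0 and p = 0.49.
∂L/∂p = 1.961

∂L/∂p = -y/p + (1-y)/(1-p) = 0 + 1/0.51 = 1.961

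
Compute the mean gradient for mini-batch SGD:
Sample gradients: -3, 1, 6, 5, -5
Average gradient = 0.8

Average = (1/5)(-3 + 1 + 6 + 5 + -5) = 4/5 = 0.8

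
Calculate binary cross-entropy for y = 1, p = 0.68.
L = 0.3857

L = -1·log(0.68) - 0·log(0.32) = -log(0.68) = 0.3857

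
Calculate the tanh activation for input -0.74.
-0.6291

tanh(-0.74) = (e^(-0.74) - e^(0.74))/(e^(-0.74) + e^(0.74)) = -0.6291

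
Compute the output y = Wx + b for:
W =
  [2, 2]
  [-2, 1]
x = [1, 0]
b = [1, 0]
y = [3, -2]

Wx = [2×1 + 2×0, -2×1 + 1×0]
   = [2, -2]
y = Wx + b = [2 + 1, -2 + 0] = [3, -2]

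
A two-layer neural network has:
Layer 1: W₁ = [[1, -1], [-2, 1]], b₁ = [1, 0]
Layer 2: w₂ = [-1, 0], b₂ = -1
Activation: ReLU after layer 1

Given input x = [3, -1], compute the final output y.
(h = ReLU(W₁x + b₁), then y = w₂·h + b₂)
y = -6

Layer 1 pre-activation: z₁ = [5, -7]
After ReLU: h = [5, 0]
Layer 2 output: y = -1×5 + 0×0 + -1 = -6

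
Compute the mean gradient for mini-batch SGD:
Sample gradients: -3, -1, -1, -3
Average gradient = -2

Average = (1/4)(-3 + -1 + -1 + -3) = -8/4 = -2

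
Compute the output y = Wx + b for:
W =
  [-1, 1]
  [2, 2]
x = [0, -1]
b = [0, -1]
y = [-1, -3]

Wx = [-1×0 + 1×-1, 2×0 + 2×-1]
   = [-1, -2]
y = Wx + b = [-1 + 0, -2 + -1] = [-1, -3]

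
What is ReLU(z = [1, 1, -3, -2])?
h = [1, 1, 0, 0]

ReLU applied element-wise: max(0,1)=1, max(0,1)=1, max(0,-3)=0, max(0,-2)=0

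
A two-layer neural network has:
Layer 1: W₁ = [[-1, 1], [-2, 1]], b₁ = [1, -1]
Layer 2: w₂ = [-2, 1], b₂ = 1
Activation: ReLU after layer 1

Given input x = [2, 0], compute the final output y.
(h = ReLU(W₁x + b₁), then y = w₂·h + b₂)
y = 1

Layer 1 pre-activation: z₁ = [-1, -5]
After ReLU: h = [0, 0]
Layer 2 output: y = -2×0 + 1×0 + 1 = 1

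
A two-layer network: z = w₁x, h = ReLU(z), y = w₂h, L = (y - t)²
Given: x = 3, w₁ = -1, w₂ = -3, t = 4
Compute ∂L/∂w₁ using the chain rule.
∂L/∂w₁ = 0

Forward pass:
z = w₁x = -1×3 = -3
h = ReLU(-3) = 0
y = w₂h = -3×0 = 0

Backward pass:
∂L/∂y = 2(y - t) = 2(0 - 4) = -8
∂y/∂h = w₂ = -3
∂h/∂z = 0 (ReLU derivative)
∂z/∂w₁ = x = 3

∂L/∂w₁ = -8 × -3 × 0 × 3 = 0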